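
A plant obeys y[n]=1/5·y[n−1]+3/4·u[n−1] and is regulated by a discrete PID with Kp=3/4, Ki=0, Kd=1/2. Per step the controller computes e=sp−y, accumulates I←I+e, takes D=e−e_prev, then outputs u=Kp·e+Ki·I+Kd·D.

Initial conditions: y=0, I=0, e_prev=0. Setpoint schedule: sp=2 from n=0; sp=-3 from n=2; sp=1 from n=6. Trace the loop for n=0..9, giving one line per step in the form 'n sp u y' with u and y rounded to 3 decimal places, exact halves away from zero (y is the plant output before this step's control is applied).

(exact arithmetic carried between steps; '≈' marks a value shown rounded to 6 d.p. or computed from one; I and e_prev carry over from the previous line; the table rounds u and y to 3 d.p., halves away from zero)
n=0: y=0, sp=2, e=sp−y=2; I=2, D=e−e_prev=2; u=3/4·2+0·2+1/2·2=2.5; next y=1/5·0+3/4·2.5=1.875
n=1: y=1.875, sp=2, e=sp−y=0.125; I=2.125, D=e−e_prev=-1.875; u=3/4·0.125+0·2.125+1/2·(-1.875)=-0.84375; next y=1/5·1.875+3/4·(-0.84375)≈-0.257813
n=2: y≈-0.257813, sp=-3, e=sp−y≈-2.742188; I≈-0.617188, D=e−e_prev≈-2.867188; u=3/4·(-2.742188)+0·(-0.617188)+1/2·(-2.867188)≈-3.490234; next y=1/5·(-0.257813)+3/4·(-3.490234)≈-2.669238
n=3: y≈-2.669238, sp=-3, e=sp−y≈-0.330762; I≈-0.947949, D=e−e_prev≈2.411426; u=3/4·(-0.330762)+0·(-0.947949)+1/2·2.411426≈0.957642; next y=1/5·(-2.669238)+3/4·0.957642≈0.184384
n=4: y≈0.184384, sp=-3, e=sp−y≈-3.184384; I≈-4.132333, D=e−e_prev≈-2.853622; u=3/4·(-3.184384)+0·(-4.132333)+1/2·(-2.853622)≈-3.815099; next y=1/5·0.184384+3/4·(-3.815099)≈-2.824447
n=5: y≈-2.824447, sp=-3, e=sp−y≈-0.175553; I≈-4.307886, D=e−e_prev≈3.008831; u=3/4·(-0.175553)+0·(-4.307886)+1/2·3.008831≈1.372751; next y=1/5·(-2.824447)+3/4·1.372751≈0.464674
n=6: y≈0.464674, sp=1, e=sp−y≈0.535326; I≈-3.772559, D=e−e_prev≈0.710879; u=3/4·0.535326+0·(-3.772559)+1/2·0.710879≈0.756934; next y=1/5·0.464674+3/4·0.756934≈0.660635
n=7: y≈0.660635, sp=1, e=sp−y≈0.339365; I≈-3.433195, D=e−e_prev≈-0.195962; u=3/4·0.339365+0·(-3.433195)+1/2·(-0.195962)≈0.156542; next y=1/5·0.660635+3/4·0.156542≈0.249534
n=8: y≈0.249534, sp=1, e=sp−y≈0.750466; I≈-2.682729, D=e−e_prev≈0.411102; u=3/4·0.750466+0·(-2.682729)+1/2·0.411102≈0.768400; next y=1/5·0.249534+3/4·0.768400≈0.626207
n=9: y≈0.626207, sp=1, e=sp−y≈0.373793; I≈-2.308936, D=e−e_prev≈-0.376673; u=3/4·0.373793+0·(-2.308936)+1/2·(-0.376673)≈0.092008; next y=1/5·0.626207+3/4·0.092008≈0.194248

0 2 2.500 0.000
1 2 -0.844 1.875
2 -3 -3.490 -0.258
3 -3 0.958 -2.669
4 -3 -3.815 0.184
5 -3 1.373 -2.824
6 1 0.757 0.465
7 1 0.157 0.661
8 1 0.768 0.250
9 1 0.092 0.626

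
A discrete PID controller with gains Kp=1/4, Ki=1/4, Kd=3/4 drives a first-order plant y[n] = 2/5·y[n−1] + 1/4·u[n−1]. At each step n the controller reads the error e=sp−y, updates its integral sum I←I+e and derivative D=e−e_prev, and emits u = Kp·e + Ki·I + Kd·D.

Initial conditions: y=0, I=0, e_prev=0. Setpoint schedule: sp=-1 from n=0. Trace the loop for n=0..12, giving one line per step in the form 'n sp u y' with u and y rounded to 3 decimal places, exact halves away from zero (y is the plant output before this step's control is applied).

(exact arithmetic carried between steps; '≈' marks a value shown rounded to 6 d.p. or computed from one; I and e_prev carry over from the previous line; the table rounds u and y to 3 d.p., halves away from zero)
n=0: y=0, sp=-1, e=sp−y=-1; I=-1, D=e−e_prev=-1; u=1/4·(-1)+1/4·(-1)+3/4·(-1)=-1.25; next y=2/5·0+1/4·(-1.25)=-0.3125
n=1: y=-0.3125, sp=-1, e=sp−y=-0.6875; I=-1.6875, D=e−e_prev=0.3125; u=1/4·(-0.6875)+1/4·(-1.6875)+3/4·0.3125=-0.359375; next y=2/5·(-0.3125)+1/4·(-0.359375)≈-0.214844
n=2: y≈-0.214844, sp=-1, e=sp−y≈-0.785156; I≈-2.472656, D=e−e_prev≈-0.097656; u=1/4·(-0.785156)+1/4·(-2.472656)+3/4·(-0.097656)≈-0.887695; next y=2/5·(-0.214844)+1/4·(-0.887695)≈-0.307861
n=3: y≈-0.307861, sp=-1, e=sp−y≈-0.692139; I≈-3.164795, D=e−e_prev≈0.093018; u=1/4·(-0.692139)+1/4·(-3.164795)+3/4·0.093018≈-0.894470; next y=2/5·(-0.307861)+1/4·(-0.894470)≈-0.346762
n=4: y≈-0.346762, sp=-1, e=sp−y≈-0.653238; I≈-3.818033, D=e−e_prev≈0.038901; u=1/4·(-0.653238)+1/4·(-3.818033)+3/4·0.038901≈-1.088642; next y=2/5·(-0.346762)+1/4·(-1.088642)≈-0.410865
n=5: y≈-0.410865, sp=-1, e=sp−y≈-0.589135; I≈-4.407167, D=e−e_prev≈0.064103; u=1/4·(-0.589135)+1/4·(-4.407167)+3/4·0.064103≈-1.200998; next y=2/5·(-0.410865)+1/4·(-1.200998)≈-0.464596
n=6: y≈-0.464596, sp=-1, e=sp−y≈-0.535404; I≈-4.942572, D=e−e_prev≈0.053730; u=1/4·(-0.535404)+1/4·(-4.942572)+3/4·0.053730≈-1.329196; next y=2/5·(-0.464596)+1/4·(-1.329196)≈-0.518137
n=7: y≈-0.518137, sp=-1, e=sp−y≈-0.481863; I≈-5.424434, D=e−e_prev≈0.053542; u=1/4·(-0.481863)+1/4·(-5.424434)+3/4·0.053542≈-1.436418; next y=2/5·(-0.518137)+1/4·(-1.436418)≈-0.566359
n=8: y≈-0.566359, sp=-1, e=sp−y≈-0.433641; I≈-5.858075, D=e−e_prev≈0.048222; u=1/4·(-0.433641)+1/4·(-5.858075)+3/4·0.048222≈-1.536762; next y=2/5·(-0.566359)+1/4·(-1.536762)≈-0.610734
n=9: y≈-0.610734, sp=-1, e=sp−y≈-0.389266; I≈-6.247341, D=e−e_prev≈0.044375; u=1/4·(-0.389266)+1/4·(-6.247341)+3/4·0.044375≈-1.625870; next y=2/5·(-0.610734)+1/4·(-1.625870)≈-0.650761
n=10: y≈-0.650761, sp=-1, e=sp−y≈-0.349239; I≈-6.596579, D=e−e_prev≈0.040027; u=1/4·(-0.349239)+1/4·(-6.596579)+3/4·0.040027≈-1.706434; next y=2/5·(-0.650761)+1/4·(-1.706434)≈-0.686913
n=11: y≈-0.686913, sp=-1, e=sp−y≈-0.313087; I≈-6.909666, D=e−e_prev≈0.036152; u=1/4·(-0.313087)+1/4·(-6.909666)+3/4·0.036152≈-1.778574; next y=2/5·(-0.686913)+1/4·(-1.778574)≈-0.719409
n=12: y≈-0.719409, sp=-1, e=sp−y≈-0.280591; I≈-7.190257, D=e−e_prev≈0.032496; u=1/4·(-0.280591)+1/4·(-7.190257)+3/4·0.032496≈-1.843340; next y=2/5·(-0.719409)+1/4·(-1.843340)≈-0.748599

0 -1 -1.250 0.000
1 -1 -0.359 -0.313
2 -1 -0.888 -0.215
3 -1 -0.894 -0.308
4 -1 -1.089 -0.347
5 -1 -1.201 -0.411
6 -1 -1.329 -0.465
7 -1 -1.436 -0.518
8 -1 -1.537 -0.566
9 -1 -1.626 -0.611
10 -1 -1.706 -0.651
11 -1 -1.779 -0.687
12 -1 -1.843 -0.719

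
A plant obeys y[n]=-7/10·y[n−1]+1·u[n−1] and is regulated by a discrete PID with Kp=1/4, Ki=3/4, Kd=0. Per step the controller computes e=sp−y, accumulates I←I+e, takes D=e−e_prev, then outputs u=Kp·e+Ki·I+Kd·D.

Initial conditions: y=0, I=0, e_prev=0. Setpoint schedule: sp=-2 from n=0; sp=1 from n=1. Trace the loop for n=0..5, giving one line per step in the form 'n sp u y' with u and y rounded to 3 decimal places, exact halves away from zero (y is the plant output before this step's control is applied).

0 -2 -2.000 0.000
1 1 1.500 -2.000
2 1 -1.150 2.900
3 1 3.505 -3.180
4 1 -2.271 5.731
5 1 6.194 -6.283

(exact arithmetic carried between steps; '≈' marks a value shown rounded to 6 d.p. or computed from one; I and e_prev carry over from the previous line; the table rounds u and y to 3 d.p., halves away from zero)
n=0: y=0, sp=-2, e=sp−y=-2; I=-2, D=e−e_prev=-2; u=1/4·(-2)+3/4·(-2)+0·(-2)=-2; next y=-7/10·0+1·(-2)=-2
n=1: y=-2, sp=1, e=sp−y=3; I=1, D=e−e_prev=5; u=1/4·3+3/4·1+0·5=1.5; next y=-7/10·(-2)+1·1.5=2.9
n=2: y=2.9, sp=1, e=sp−y=-1.9; I=-0.9, D=e−e_prev=-4.9; u=1/4·(-1.9)+3/4·(-0.9)+0·(-4.9)=-1.15; next y=-7/10·2.9+1·(-1.15)=-3.18
n=3: y=-3.18, sp=1, e=sp−y=4.18; I=3.28, D=e−e_prev=6.08; u=1/4·4.18+3/4·3.28+0·6.08=3.505; next y=-7/10·(-3.18)+1·3.505=5.731
n=4: y=5.731, sp=1, e=sp−y=-4.731; I=-1.451, D=e−e_prev=-8.911; u=1/4·(-4.731)+3/4·(-1.451)+0·(-8.911)=-2.271; next y=-7/10·5.731+1·(-2.271)=-6.2827
n=5: y=-6.2827, sp=1, e=sp−y=7.2827; I=5.8317, D=e−e_prev=12.0137; u=1/4·7.2827+3/4·5.8317+0·12.0137=6.19445; next y=-7/10·(-6.2827)+1·6.19445=10.59234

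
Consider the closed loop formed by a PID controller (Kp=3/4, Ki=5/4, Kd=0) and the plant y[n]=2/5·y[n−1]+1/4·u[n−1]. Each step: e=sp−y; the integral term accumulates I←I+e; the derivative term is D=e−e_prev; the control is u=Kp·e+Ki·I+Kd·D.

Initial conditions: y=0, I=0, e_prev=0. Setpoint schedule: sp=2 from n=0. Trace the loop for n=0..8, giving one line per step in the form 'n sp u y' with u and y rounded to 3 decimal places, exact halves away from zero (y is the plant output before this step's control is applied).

(exact arithmetic carried between steps; '≈' marks a value shown rounded to 6 d.p. or computed from one; I and e_prev carry over from the previous line; the table rounds u and y to 3 d.p., halves away from zero)
n=0: y=0, sp=2, e=sp−y=2; I=2, D=e−e_prev=2; u=3/4·2+5/4·2+0·2=4; next y=2/5·0+1/4·4=1
n=1: y=1, sp=2, e=sp−y=1; I=3, D=e−e_prev=-1; u=3/4·1+5/4·3+0·(-1)=4.5; next y=2/5·1+1/4·4.5=1.525
n=2: y=1.525, sp=2, e=sp−y=0.475; I=3.475, D=e−e_prev=-0.525; u=3/4·0.475+5/4·3.475+0·(-0.525)=4.7; next y=2/5·1.525+1/4·4.7=1.785
n=3: y=1.785, sp=2, e=sp−y=0.215; I=3.69, D=e−e_prev=-0.26; u=3/4·0.215+5/4·3.69+0·(-0.26)=4.77375; next y=2/5·1.785+1/4·4.77375≈1.907438
n=4: y≈1.907438, sp=2, e=sp−y≈0.092563; I≈3.782563, D=e−e_prev≈-0.122438; u=3/4·0.092563+5/4·3.782563+0·(-0.122438)≈4.797625; next y=2/5·1.907438+1/4·4.797625≈1.962381
n=5: y≈1.962381, sp=2, e=sp−y≈0.037619; I≈3.820181, D=e−e_prev≈-0.054944; u=3/4·0.037619+5/4·3.820181+0·(-0.054944)≈4.803441; next y=2/5·1.962381+1/4·4.803441≈1.985813
n=6: y≈1.985813, sp=2, e=sp−y≈0.014187; I≈3.834369, D=e−e_prev≈-0.023431; u=3/4·0.014187+5/4·3.834369+0·(-0.023431)≈4.803601; next y=2/5·1.985813+1/4·4.803601≈1.995225
n=7: y≈1.995225, sp=2, e=sp−y≈0.004775; I≈3.839143, D=e−e_prev≈-0.009413; u=3/4·0.004775+5/4·3.839143+0·(-0.009413)≈4.802510; next y=2/5·1.995225+1/4·4.802510≈1.998718
n=8: y≈1.998718, sp=2, e=sp−y≈0.001282; I≈3.840426, D=e−e_prev≈-0.003492; u=3/4·0.001282+5/4·3.840426+0·(-0.003492)≈4.801494; next y=2/5·1.998718+1/4·4.801494≈1.999860

0 2 4.000 0.000
1 2 4.500 1.000
2 2 4.700 1.525
3 2 4.774 1.785
4 2 4.798 1.907
5 2 4.803 1.962
6 2 4.804 1.986
7 2 4.803 1.995
8 2 4.801 1.999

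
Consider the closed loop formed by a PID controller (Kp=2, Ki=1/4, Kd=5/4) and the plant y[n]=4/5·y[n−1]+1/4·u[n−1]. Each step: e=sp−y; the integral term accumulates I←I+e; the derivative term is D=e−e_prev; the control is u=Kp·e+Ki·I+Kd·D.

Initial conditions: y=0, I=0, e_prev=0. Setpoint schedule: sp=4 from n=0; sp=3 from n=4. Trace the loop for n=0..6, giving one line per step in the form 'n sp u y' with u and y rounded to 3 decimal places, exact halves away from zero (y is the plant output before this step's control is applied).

(exact arithmetic carried between steps; '≈' marks a value shown rounded to 6 d.p. or computed from one; I and e_prev carry over from the previous line; the table rounds u and y to 3 d.p., halves away from zero)
n=0: y=0, sp=4, e=sp−y=4; I=4, D=e−e_prev=4; u=2·4+1/4·4+5/4·4=14; next y=4/5·0+1/4·14=3.5
n=1: y=3.5, sp=4, e=sp−y=0.5; I=4.5, D=e−e_prev=-3.5; u=2·0.5+1/4·4.5+5/4·(-3.5)=-2.25; next y=4/5·3.5+1/4·(-2.25)=2.2375
n=2: y=2.2375, sp=4, e=sp−y=1.7625; I=6.2625, D=e−e_prev=1.2625; u=2·1.7625+1/4·6.2625+5/4·1.2625=6.66875; next y=4/5·2.2375+1/4·6.66875≈3.457188
n=3: y≈3.457188, sp=4, e=sp−y≈0.542813; I≈6.805313, D=e−e_prev≈-1.219688; u=2·0.542813+1/4·6.805313+5/4·(-1.219688)≈1.262344; next y=4/5·3.457188+1/4·1.262344≈3.081336
n=4: y≈3.081336, sp=3, e=sp−y≈-0.081336; I≈6.723977, D=e−e_prev≈-0.624148; u=2·(-0.081336)+1/4·6.723977+5/4·(-0.624148)≈0.738137; next y=4/5·3.081336+1/4·0.738137≈2.649603
n=5: y≈2.649603, sp=3, e=sp−y≈0.350397; I≈7.074374, D=e−e_prev≈0.431733; u=2·0.350397+1/4·7.074374+5/4·0.431733≈3.009054; next y=4/5·2.649603+1/4·3.009054≈2.871946
n=6: y≈2.871946, sp=3, e=sp−y≈0.128054; I≈7.202428, D=e−e_prev≈-0.222343; u=2·0.128054+1/4·7.202428+5/4·(-0.222343)≈1.778787; next y=4/5·2.871946+1/4·1.778787≈2.742253

0 4 14.000 0.000
1 4 -2.250 3.500
2 4 6.669 2.238
3 4 1.262 3.457
4 3 0.738 3.081
5 3 3.009 2.650
6 3 1.779 2.872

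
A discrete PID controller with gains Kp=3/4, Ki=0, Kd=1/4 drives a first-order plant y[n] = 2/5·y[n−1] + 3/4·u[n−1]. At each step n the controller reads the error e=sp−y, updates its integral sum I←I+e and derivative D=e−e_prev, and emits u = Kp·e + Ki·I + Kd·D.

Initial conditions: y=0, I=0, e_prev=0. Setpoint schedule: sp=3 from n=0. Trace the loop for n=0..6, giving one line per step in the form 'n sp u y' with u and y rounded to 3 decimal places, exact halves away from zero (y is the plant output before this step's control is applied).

(exact arithmetic carried between steps; '≈' marks a value shown rounded to 6 d.p. or computed from one; I and e_prev carry over from the previous line; the table rounds u and y to 3 d.p., halves away from zero)
n=0: y=0, sp=3, e=sp−y=3; I=3, D=e−e_prev=3; u=3/4·3+0·3+1/4·3=3; next y=2/5·0+3/4·3=2.25
n=1: y=2.25, sp=3, e=sp−y=0.75; I=3.75, D=e−e_prev=-2.25; u=3/4·0.75+0·3.75+1/4·(-2.25)=0; next y=2/5·2.25+3/4·0=0.9
n=2: y=0.9, sp=3, e=sp−y=2.1; I=5.85, D=e−e_prev=1.35; u=3/4·2.1+0·5.85+1/4·1.35=1.9125; next y=2/5·0.9+3/4·1.9125=1.794375
n=3: y=1.794375, sp=3, e=sp−y=1.205625; I=7.055625, D=e−e_prev=-0.894375; u=3/4·1.205625+0·7.055625+1/4·(-0.894375)=0.680625; next y=2/5·1.794375+3/4·0.680625≈1.228219
n=4: y≈1.228219, sp=3, e=sp−y≈1.771781; I≈8.827406, D=e−e_prev≈0.566156; u=3/4·1.771781+0·8.827406+1/4·0.566156≈1.470375; next y=2/5·1.228219+3/4·1.470375≈1.594069
n=5: y≈1.594069, sp=3, e=sp−y≈1.405931; I≈10.233338, D=e−e_prev≈-0.36585; u=3/4·1.405931+0·10.233338+1/4·(-0.36585)≈0.962986; next y=2/5·1.594069+3/4·0.962986≈1.359867
n=6: y≈1.359867, sp=3, e=sp−y≈1.640133; I≈11.873471, D=e−e_prev≈0.234202; u=3/4·1.640133+0·11.873471+1/4·0.234202≈1.288650; next y=2/5·1.359867+3/4·1.288650≈1.510434

0 3 3.000 0.000
1 3 0.000 2.250
2 3 1.913 0.900
3 3 0.681 1.794
4 3 1.470 1.228
5 3 0.963 1.594
6 3 1.289 1.360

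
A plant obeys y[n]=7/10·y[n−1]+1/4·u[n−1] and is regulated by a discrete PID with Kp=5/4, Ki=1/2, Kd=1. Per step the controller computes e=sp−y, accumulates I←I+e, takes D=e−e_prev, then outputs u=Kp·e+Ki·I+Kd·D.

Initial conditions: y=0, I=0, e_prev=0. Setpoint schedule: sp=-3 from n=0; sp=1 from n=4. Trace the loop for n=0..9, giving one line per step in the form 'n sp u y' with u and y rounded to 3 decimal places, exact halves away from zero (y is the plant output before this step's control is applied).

0 -3 -8.250 0.000
1 -3 -1.078 -2.063
2 -3 -4.570 -1.713
3 -3 -3.136 -2.342
4 1 7.131 -2.423
5 1 -2.141 0.086
6 1 2.369 -0.475
7 1 0.525 0.260
8 1 1.483 0.313
9 1 1.118 0.590

(exact arithmetic carried between steps; '≈' marks a value shown rounded to 6 d.p. or computed from one; I and e_prev carry over from the previous line; the table rounds u and y to 3 d.p., halves away from zero)
n=0: y=0, sp=-3, e=sp−y=-3; I=-3, D=e−e_prev=-3; u=5/4·(-3)+1/2·(-3)+1·(-3)=-8.25; next y=7/10·0+1/4·(-8.25)=-2.0625
n=1: y=-2.0625, sp=-3, e=sp−y=-0.9375; I=-3.9375, D=e−e_prev=2.0625; u=5/4·(-0.9375)+1/2·(-3.9375)+1·2.0625=-1.078125; next y=7/10·(-2.0625)+1/4·(-1.078125)≈-1.713281
n=2: y≈-1.713281, sp=-3, e=sp−y≈-1.286719; I≈-5.224219, D=e−e_prev≈-0.349219; u=5/4·(-1.286719)+1/2·(-5.224219)+1·(-0.349219)≈-4.569727; next y=7/10·(-1.713281)+1/4·(-4.569727)≈-2.341729
n=3: y≈-2.341729, sp=-3, e=sp−y≈-0.658271; I≈-5.882490, D=e−e_prev≈0.628447; u=5/4·(-0.658271)+1/2·(-5.882490)+1·0.628447≈-3.135637; next y=7/10·(-2.341729)+1/4·(-3.135637)≈-2.423119
n=4: y≈-2.423119, sp=1, e=sp−y≈3.423119; I≈-2.459371, D=e−e_prev≈4.081391; u=5/4·3.423119+1/2·(-2.459371)+1·4.081391≈7.130604; next y=7/10·(-2.423119)+1/4·7.130604≈0.086468
n=5: y≈0.086468, sp=1, e=sp−y≈0.913532; I≈-1.545839, D=e−e_prev≈-2.509587; u=5/4·0.913532+1/2·(-1.545839)+1·(-2.509587)≈-2.140591; next y=7/10·0.086468+1/4·(-2.140591)≈-0.474620
n=6: y≈-0.474620, sp=1, e=sp−y≈1.474620; I≈-0.071218, D=e−e_prev≈0.561088; u=5/4·1.474620+1/2·(-0.071218)+1·0.561088≈2.368754; next y=7/10·(-0.474620)+1/4·2.368754≈0.259954
n=7: y≈0.259954, sp=1, e=sp−y≈0.740046; I≈0.668827, D=e−e_prev≈-0.734575; u=5/4·0.740046+1/2·0.668827+1·(-0.734575)≈0.524896; next y=7/10·0.259954+1/4·0.524896≈0.313192
n=8: y≈0.313192, sp=1, e=sp−y≈0.686808; I≈1.355635, D=e−e_prev≈-0.053238; u=5/4·0.686808+1/2·1.355635+1·(-0.053238)≈1.483090; next y=7/10·0.313192+1/4·1.483090≈0.590007
n=9: y≈0.590007, sp=1, e=sp−y≈0.409993; I≈1.765628, D=e−e_prev≈-0.276815; u=5/4·0.409993+1/2·1.765628+1·(-0.276815)≈1.118491; next y=7/10·0.590007+1/4·1.118491≈0.692628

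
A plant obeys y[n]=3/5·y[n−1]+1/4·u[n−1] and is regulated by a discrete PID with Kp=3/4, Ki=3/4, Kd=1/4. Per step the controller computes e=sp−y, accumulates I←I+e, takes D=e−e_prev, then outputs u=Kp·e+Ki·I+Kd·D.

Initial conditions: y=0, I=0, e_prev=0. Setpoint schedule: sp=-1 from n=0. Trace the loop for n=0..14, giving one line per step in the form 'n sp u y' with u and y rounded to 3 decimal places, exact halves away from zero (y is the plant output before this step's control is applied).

0 -1 -1.750 0.000
1 -1 -1.484 -0.438
2 -1 -1.672 -0.634
3 -1 -1.708 -0.798
4 -1 -1.712 -0.906
5 -1 -1.695 -0.972
6 -1 -1.671 -1.007
7 -1 -1.648 -1.022
8 -1 -1.630 -1.025
9 -1 -1.616 -1.023
10 -1 -1.607 -1.018
11 -1 -1.602 -1.012
12 -1 -1.599 -1.008
13 -1 -1.598 -1.005
14 -1 -1.598 -1.002

(exact arithmetic carried between steps; '≈' marks a value shown rounded to 6 d.p. or computed from one; I and e_prev carry over from the previous line; the table rounds u and y to 3 d.p., halves away from zero)
n=0: y=0, sp=-1, e=sp−y=-1; I=-1, D=e−e_prev=-1; u=3/4·(-1)+3/4·(-1)+1/4·(-1)=-1.75; next y=3/5·0+1/4·(-1.75)=-0.4375
n=1: y=-0.4375, sp=-1, e=sp−y=-0.5625; I=-1.5625, D=e−e_prev=0.4375; u=3/4·(-0.5625)+3/4·(-1.5625)+1/4·0.4375=-1.484375; next y=3/5·(-0.4375)+1/4·(-1.484375)≈-0.633594
n=2: y≈-0.633594, sp=-1, e=sp−y≈-0.366406; I≈-1.928906, D=e−e_prev≈0.196094; u=3/4·(-0.366406)+3/4·(-1.928906)+1/4·0.196094≈-1.672461; next y=3/5·(-0.633594)+1/4·(-1.672461)≈-0.798271
n=3: y≈-0.798271, sp=-1, e=sp−y≈-0.201729; I≈-2.130635, D=e−e_prev≈0.164678; u=3/4·(-0.201729)+3/4·(-2.130635)+1/4·0.164678≈-1.708103; next y=3/5·(-0.798271)+1/4·(-1.708103)≈-0.905989
n=4: y≈-0.905989, sp=-1, e=sp−y≈-0.094011; I≈-2.224646, D=e−e_prev≈0.107717; u=3/4·(-0.094011)+3/4·(-2.224646)+1/4·0.107717≈-1.712064; next y=3/5·(-0.905989)+1/4·(-1.712064)≈-0.971609
n=5: y≈-0.971609, sp=-1, e=sp−y≈-0.028391; I≈-2.253037, D=e−e_prev≈0.065620; u=3/4·(-0.028391)+3/4·(-2.253037)+1/4·0.065620≈-1.694666; next y=3/5·(-0.971609)+1/4·(-1.694666)≈-1.006632
n=6: y≈-1.006632, sp=-1, e=sp−y≈0.006632; I≈-2.246405, D=e−e_prev≈0.035023; u=3/4·0.006632+3/4·(-2.246405)+1/4·0.035023≈-1.671074; next y=3/5·(-1.006632)+1/4·(-1.671074)≈-1.021748
n=7: y≈-1.021748, sp=-1, e=sp−y≈0.021748; I≈-2.224657, D=e−e_prev≈0.015116; u=3/4·0.021748+3/4·(-2.224657)+1/4·0.015116≈-1.648403; next y=3/5·(-1.021748)+1/4·(-1.648403)≈-1.025149
n=8: y≈-1.025149, sp=-1, e=sp−y≈0.025149; I≈-2.199508, D=e−e_prev≈0.003402; u=3/4·0.025149+3/4·(-2.199508)+1/4·0.003402≈-1.629918; next y=3/5·(-1.025149)+1/4·(-1.629918)≈-1.022569
n=9: y≈-1.022569, sp=-1, e=sp−y≈0.022569; I≈-2.176939, D=e−e_prev≈-0.002580; u=3/4·0.022569+3/4·(-2.176939)+1/4·(-0.002580)≈-1.616422; next y=3/5·(-1.022569)+1/4·(-1.616422)≈-1.017647
n=10: y≈-1.017647, sp=-1, e=sp−y≈0.017647; I≈-2.159292, D=e−e_prev≈-0.004922; u=3/4·0.017647+3/4·(-2.159292)+1/4·(-0.004922)≈-1.607464; next y=3/5·(-1.017647)+1/4·(-1.607464)≈-1.012454
n=11: y≈-1.012454, sp=-1, e=sp−y≈0.012454; I≈-2.146837, D=e−e_prev≈-0.005193; u=3/4·0.012454+3/4·(-2.146837)+1/4·(-0.005193)≈-1.602086; next y=3/5·(-1.012454)+1/4·(-1.602086)≈-1.007994
n=12: y≈-1.007994, sp=-1, e=sp−y≈0.007994; I≈-2.138843, D=e−e_prev≈-0.004460; u=3/4·0.007994+3/4·(-2.138843)+1/4·(-0.004460)≈-1.599252; next y=3/5·(-1.007994)+1/4·(-1.599252)≈-1.004609
n=13: y≈-1.004609, sp=-1, e=sp−y≈0.004609; I≈-2.134234, D=e−e_prev≈-0.003385; u=3/4·0.004609+3/4·(-2.134234)+1/4·(-0.003385)≈-1.598065; next y=3/5·(-1.004609)+1/4·(-1.598065)≈-1.002282
n=14: y≈-1.002282, sp=-1, e=sp−y≈0.002282; I≈-2.131952, D=e−e_prev≈-0.002328; u=3/4·0.002282+3/4·(-2.131952)+1/4·(-0.002328)≈-1.597835; next y=3/5·(-1.002282)+1/4·(-1.597835)≈-1.000828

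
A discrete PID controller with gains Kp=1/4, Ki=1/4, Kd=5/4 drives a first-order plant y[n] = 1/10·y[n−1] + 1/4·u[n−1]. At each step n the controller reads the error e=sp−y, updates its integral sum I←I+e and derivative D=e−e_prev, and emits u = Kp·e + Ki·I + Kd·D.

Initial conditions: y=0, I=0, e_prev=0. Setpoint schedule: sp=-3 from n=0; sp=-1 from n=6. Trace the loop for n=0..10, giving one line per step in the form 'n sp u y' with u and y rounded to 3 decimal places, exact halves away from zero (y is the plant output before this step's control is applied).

0 -3 -5.250 0.000
1 -3 0.047 -1.313
2 -3 -4.103 -0.120
3 -3 -1.725 -1.038
4 -3 -4.243 -0.535
5 -3 -3.218 -1.114
6 -1 -1.260 -0.916
7 -1 -4.424 -0.407
8 -1 -2.641 -1.147
9 -1 -4.180 -0.775
10 -1 -3.163 -1.123

(exact arithmetic carried between steps; '≈' marks a value shown rounded to 6 d.p. or computed from one; I and e_prev carry over from the previous line; the table rounds u and y to 3 d.p., halves away from zero)
n=0: y=0, sp=-3, e=sp−y=-3; I=-3, D=e−e_prev=-3; u=1/4·(-3)+1/4·(-3)+5/4·(-3)=-5.25; next y=1/10·0+1/4·(-5.25)=-1.3125
n=1: y=-1.3125, sp=-3, e=sp−y=-1.6875; I=-4.6875, D=e−e_prev=1.3125; u=1/4·(-1.6875)+1/4·(-4.6875)+5/4·1.3125=0.046875; next y=1/10·(-1.3125)+1/4·0.046875≈-0.119531
n=2: y≈-0.119531, sp=-3, e=sp−y≈-2.880469; I≈-7.567969, D=e−e_prev≈-1.192969; u=1/4·(-2.880469)+1/4·(-7.567969)+5/4·(-1.192969)≈-4.103320; next y=1/10·(-0.119531)+1/4·(-4.103320)≈-1.037783
n=3: y≈-1.037783, sp=-3, e=sp−y≈-1.962217; I≈-9.530186, D=e−e_prev≈0.918252; u=1/4·(-1.962217)+1/4·(-9.530186)+5/4·0.918252≈-1.725286; next y=1/10·(-1.037783)+1/4·(-1.725286)≈-0.535100
n=4: y≈-0.535100, sp=-3, e=sp−y≈-2.464900; I≈-11.995086, D=e−e_prev≈-0.502683; u=1/4·(-2.464900)+1/4·(-11.995086)+5/4·(-0.502683)≈-4.243351; next y=1/10·(-0.535100)+1/4·(-4.243351)≈-1.114348
n=5: y≈-1.114348, sp=-3, e=sp−y≈-1.885652; I≈-13.880738, D=e−e_prev≈0.579248; u=1/4·(-1.885652)+1/4·(-13.880738)+5/4·0.579248≈-3.217538; next y=1/10·(-1.114348)+1/4·(-3.217538)≈-0.915819
n=6: y≈-0.915819, sp=-1, e=sp−y≈-0.084181; I≈-13.964919, D=e−e_prev≈1.801471; u=1/4·(-0.084181)+1/4·(-13.964919)+5/4·1.801471≈-1.260436; next y=1/10·(-0.915819)+1/4·(-1.260436)≈-0.406691
n=7: y≈-0.406691, sp=-1, e=sp−y≈-0.593309; I≈-14.558228, D=e−e_prev≈-0.509128; u=1/4·(-0.593309)+1/4·(-14.558228)+5/4·(-0.509128)≈-4.424295; next y=1/10·(-0.406691)+1/4·(-4.424295)≈-1.146743
n=8: y≈-1.146743, sp=-1, e=sp−y≈0.146743; I≈-14.411485, D=e−e_prev≈0.740052; u=1/4·0.146743+1/4·(-14.411485)+5/4·0.740052≈-2.641121; next y=1/10·(-1.146743)+1/4·(-2.641121)≈-0.774954
n=9: y≈-0.774954, sp=-1, e=sp−y≈-0.225046; I≈-14.636531, D=e−e_prev≈-0.371788; u=1/4·(-0.225046)+1/4·(-14.636531)+5/4·(-0.371788)≈-4.180130; next y=1/10·(-0.774954)+1/4·(-4.180130)≈-1.122528
n=10: y≈-1.122528, sp=-1, e=sp−y≈0.122528; I≈-14.514003, D=e−e_prev≈0.347573; u=1/4·0.122528+1/4·(-14.514003)+5/4·0.347573≈-3.163402; next y=1/10·(-1.122528)+1/4·(-3.163402)≈-0.903103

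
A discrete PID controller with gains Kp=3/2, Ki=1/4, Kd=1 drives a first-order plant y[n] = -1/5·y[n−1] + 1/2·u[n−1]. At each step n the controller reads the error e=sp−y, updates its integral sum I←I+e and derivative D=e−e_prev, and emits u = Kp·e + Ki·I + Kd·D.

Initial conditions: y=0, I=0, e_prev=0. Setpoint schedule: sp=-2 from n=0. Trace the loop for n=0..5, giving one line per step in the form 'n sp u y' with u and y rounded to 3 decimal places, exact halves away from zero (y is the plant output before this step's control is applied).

0 -2 -5.500 0.000
1 -2 3.563 -2.750
2 -2 -12.973 2.331
3 -2 16.557 -6.953
4 -2 -37.199 9.669
5 -2 59.562 -20.534

(exact arithmetic carried between steps; '≈' marks a value shown rounded to 6 d.p. or computed from one; I and e_prev carry over from the previous line; the table rounds u and y to 3 d.p., halves away from zero)
n=0: y=0, sp=-2, e=sp−y=-2; I=-2, D=e−e_prev=-2; u=3/2·(-2)+1/4·(-2)+1·(-2)=-5.5; next y=-1/5·0+1/2·(-5.5)=-2.75
n=1: y=-2.75, sp=-2, e=sp−y=0.75; I=-1.25, D=e−e_prev=2.75; u=3/2·0.75+1/4·(-1.25)+1·2.75=3.5625; next y=-1/5·(-2.75)+1/2·3.5625=2.33125
n=2: y=2.33125, sp=-2, e=sp−y=-4.33125; I=-5.58125, D=e−e_prev=-5.08125; u=3/2·(-4.33125)+1/4·(-5.58125)+1·(-5.08125)≈-12.973438; next y=-1/5·2.33125+1/2·(-12.973438)≈-6.952969
n=3: y≈-6.952969, sp=-2, e=sp−y≈4.952969; I≈-0.628281, D=e−e_prev≈9.284219; u=3/2·4.952969+1/4·(-0.628281)+1·9.284219≈16.556602; next y=-1/5·(-6.952969)+1/2·16.556602≈9.668895
n=4: y≈9.668895, sp=-2, e=sp−y≈-11.668895; I≈-12.297176, D=e−e_prev≈-16.621863; u=3/2·(-11.668895)+1/4·(-12.297176)+1·(-16.621863)≈-37.199499; next y=-1/5·9.668895+1/2·(-37.199499)≈-20.533528
n=5: y≈-20.533528, sp=-2, e=sp−y≈18.533528; I≈6.236353, D=e−e_prev≈30.202423; u=3/2·18.533528+1/4·6.236353+1·30.202423≈59.561804; next y=-1/5·(-20.533528)+1/2·59.561804≈33.887608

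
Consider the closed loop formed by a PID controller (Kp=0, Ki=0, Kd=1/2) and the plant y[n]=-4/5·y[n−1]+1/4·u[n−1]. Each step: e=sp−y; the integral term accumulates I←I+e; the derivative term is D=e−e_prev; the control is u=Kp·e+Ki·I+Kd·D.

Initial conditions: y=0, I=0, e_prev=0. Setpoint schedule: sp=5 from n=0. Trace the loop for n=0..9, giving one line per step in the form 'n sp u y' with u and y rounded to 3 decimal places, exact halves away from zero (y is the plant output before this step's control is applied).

0 5 2.500 0.000
1 5 -0.313 0.625
2 5 0.602 -0.578
3 5 -0.596 0.613
4 5 0.626 -0.639
5 5 -0.654 0.668
6 5 0.683 -0.698
7 5 -0.713 0.729
8 5 0.745 -0.761
9 5 -0.778 0.795

(exact arithmetic carried between steps; '≈' marks a value shown rounded to 6 d.p. or computed from one; I and e_prev carry over from the previous line; the table rounds u and y to 3 d.p., halves away from zero)
n=0: y=0, sp=5, e=sp−y=5; I=5, D=e−e_prev=5; u=0·5+0·5+1/2·5=2.5; next y=-4/5·0+1/4·2.5=0.625
n=1: y=0.625, sp=5, e=sp−y=4.375; I=9.375, D=e−e_prev=-0.625; u=0·4.375+0·9.375+1/2·(-0.625)=-0.3125; next y=-4/5·0.625+1/4·(-0.3125)=-0.578125
n=2: y=-0.578125, sp=5, e=sp−y=5.578125; I=14.953125, D=e−e_prev=1.203125; u=0·5.578125+0·14.953125+1/2·1.203125≈0.601563; next y=-4/5·(-0.578125)+1/4·0.601563≈0.612891
n=3: y≈0.612891, sp=5, e=sp−y≈4.387109; I≈19.340234, D=e−e_prev≈-1.191016; u=0·4.387109+0·19.340234+1/2·(-1.191016)≈-0.595508; next y=-4/5·0.612891+1/4·(-0.595508)≈-0.639189
n=4: y≈-0.639189, sp=5, e=sp−y≈5.639189; I≈24.979424, D=e−e_prev≈1.252080; u=0·5.639189+0·24.979424+1/2·1.252080≈0.626040; next y=-4/5·(-0.639189)+1/4·0.626040≈0.667862
n=5: y≈0.667862, sp=5, e=sp−y≈4.332138; I≈29.311562, D=e−e_prev≈-1.307051; u=0·4.332138+0·29.311562+1/2·(-1.307051)≈-0.653526; next y=-4/5·0.667862+1/4·(-0.653526)≈-0.697671
n=6: y≈-0.697671, sp=5, e=sp−y≈5.697671; I≈35.009233, D=e−e_prev≈1.365532; u=0·5.697671+0·35.009233+1/2·1.365532≈0.682766; next y=-4/5·(-0.697671)+1/4·0.682766≈0.728828
n=7: y≈0.728828, sp=5, e=sp−y≈4.271172; I≈39.280405, D=e−e_prev≈-1.426499; u=0·4.271172+0·39.280405+1/2·(-1.426499)≈-0.713249; next y=-4/5·0.728828+1/4·(-0.713249)≈-0.761375
n=8: y≈-0.761375, sp=5, e=sp−y≈5.761375; I≈45.041780, D=e−e_prev≈1.490203; u=0·5.761375+0·45.041780+1/2·1.490203≈0.745101; next y=-4/5·(-0.761375)+1/4·0.745101≈0.795375
n=9: y≈0.795375, sp=5, e=sp−y≈4.204625; I≈49.246404, D=e−e_prev≈-1.556750; u=0·4.204625+0·49.246404+1/2·(-1.556750)≈-0.778375; next y=-4/5·0.795375+1/4·(-0.778375)≈-0.830894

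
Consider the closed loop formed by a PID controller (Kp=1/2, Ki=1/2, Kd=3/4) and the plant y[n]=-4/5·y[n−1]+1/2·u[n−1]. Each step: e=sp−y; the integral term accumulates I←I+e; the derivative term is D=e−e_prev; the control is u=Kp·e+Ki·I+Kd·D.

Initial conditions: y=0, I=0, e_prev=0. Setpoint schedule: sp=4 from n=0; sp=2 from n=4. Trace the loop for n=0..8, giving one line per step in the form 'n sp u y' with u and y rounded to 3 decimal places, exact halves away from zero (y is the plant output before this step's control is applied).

0 4 7.000 0.000
1 4 -0.125 3.500
2 4 13.884 -2.863
3 4 -8.622 9.232
4 2 30.959 -11.697
5 2 -40.323 24.837
6 2 89.177 -40.031
7 2 -142.586 76.613
8 2 273.685 -132.583

(exact arithmetic carried between steps; '≈' marks a value shown rounded to 6 d.p. or computed from one; I and e_prev carry over from the previous line; the table rounds u and y to 3 d.p., halves away from zero)
n=0: y=0, sp=4, e=sp−y=4; I=4, D=e−e_prev=4; u=1/2·4+1/2·4+3/4·4=7; next y=-4/5·0+1/2·7=3.5
n=1: y=3.5, sp=4, e=sp−y=0.5; I=4.5, D=e−e_prev=-3.5; u=1/2·0.5+1/2·4.5+3/4·(-3.5)=-0.125; next y=-4/5·3.5+1/2·(-0.125)=-2.8625
n=2: y=-2.8625, sp=4, e=sp−y=6.8625; I=11.3625, D=e−e_prev=6.3625; u=1/2·6.8625+1/2·11.3625+3/4·6.3625=13.884375; next y=-4/5·(-2.8625)+1/2·13.884375≈9.232188
n=3: y≈9.232188, sp=4, e=sp−y≈-5.232188; I≈6.130313, D=e−e_prev≈-12.094688; u=1/2·(-5.232188)+1/2·6.130313+3/4·(-12.094688)≈-8.621953; next y=-4/5·9.232188+1/2·(-8.621953)≈-11.696727
n=4: y≈-11.696727, sp=2, e=sp−y≈13.696727; I≈19.827039, D=e−e_prev≈18.928914; u=1/2·13.696727+1/2·19.827039+3/4·18.928914≈30.958568; next y=-4/5·(-11.696727)+1/2·30.958568≈24.836665
n=5: y≈24.836665, sp=2, e=sp−y≈-22.836665; I≈-3.009626, D=e−e_prev≈-36.533392; u=1/2·(-22.836665)+1/2·(-3.009626)+3/4·(-36.533392)≈-40.323190; next y=-4/5·24.836665+1/2·(-40.323190)≈-40.030927
n=6: y≈-40.030927, sp=2, e=sp−y≈42.030927; I≈39.021301, D=e−e_prev≈64.867593; u=1/2·42.030927+1/2·39.021301+3/4·64.867593≈89.176809; next y=-4/5·(-40.030927)+1/2·89.176809≈76.613146
n=7: y≈76.613146, sp=2, e=sp−y≈-74.613146; I≈-35.591845, D=e−e_prev≈-116.644073; u=1/2·(-74.613146)+1/2·(-35.591845)+3/4·(-116.644073)≈-142.585551; next y=-4/5·76.613146+1/2·(-142.585551)≈-132.583292
n=8: y≈-132.583292, sp=2, e=sp−y≈134.583292; I≈98.991447, D=e−e_prev≈209.196438; u=1/2·134.583292+1/2·98.991447+3/4·209.196438≈273.684699; next y=-4/5·(-132.583292)+1/2·273.684699≈242.908983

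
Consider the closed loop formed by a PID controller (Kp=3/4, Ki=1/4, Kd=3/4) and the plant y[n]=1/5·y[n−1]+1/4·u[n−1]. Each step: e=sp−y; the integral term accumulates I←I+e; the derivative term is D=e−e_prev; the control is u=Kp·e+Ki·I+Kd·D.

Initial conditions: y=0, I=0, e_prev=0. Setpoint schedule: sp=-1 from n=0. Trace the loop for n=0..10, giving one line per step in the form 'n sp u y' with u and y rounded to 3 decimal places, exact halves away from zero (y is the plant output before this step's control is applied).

0 -1 -1.750 0.000
1 -1 -0.484 -0.438
2 -1 -1.354 -0.209
3 -1 -1.080 -0.380
4 -1 -1.423 -0.346
5 -1 -1.423 -0.425
6 -1 -1.598 -0.441
7 -1 -1.668 -0.488
8 -1 -1.784 -0.514
9 -1 -1.865 -0.549
10 -1 -1.956 -0.576

(exact arithmetic carried between steps; '≈' marks a value shown rounded to 6 d.p. or computed from one; I and e_prev carry over from the previous line; the table rounds u and y to 3 d.p., halves away from zero)
n=0: y=0, sp=-1, e=sp−y=-1; I=-1, D=e−e_prev=-1; u=3/4·(-1)+1/4·(-1)+3/4·(-1)=-1.75; next y=1/5·0+1/4·(-1.75)=-0.4375
n=1: y=-0.4375, sp=-1, e=sp−y=-0.5625; I=-1.5625, D=e−e_prev=0.4375; u=3/4·(-0.5625)+1/4·(-1.5625)+3/4·0.4375=-0.484375; next y=1/5·(-0.4375)+1/4·(-0.484375)≈-0.208594
n=2: y≈-0.208594, sp=-1, e=sp−y≈-0.791406; I≈-2.353906, D=e−e_prev≈-0.228906; u=3/4·(-0.791406)+1/4·(-2.353906)+3/4·(-0.228906)≈-1.353711; next y=1/5·(-0.208594)+1/4·(-1.353711)≈-0.380146
n=3: y≈-0.380146, sp=-1, e=sp−y≈-0.619854; I≈-2.973760, D=e−e_prev≈0.171553; u=3/4·(-0.619854)+1/4·(-2.973760)+3/4·0.171553≈-1.079666; next y=1/5·(-0.380146)+1/4·(-1.079666)≈-0.345946
n=4: y≈-0.345946, sp=-1, e=sp−y≈-0.654054; I≈-3.627814, D=e−e_prev≈-0.034201; u=3/4·(-0.654054)+1/4·(-3.627814)+3/4·(-0.034201)≈-1.423145; next y=1/5·(-0.345946)+1/4·(-1.423145)≈-0.424975
n=5: y≈-0.424975, sp=-1, e=sp−y≈-0.575025; I≈-4.202839, D=e−e_prev≈0.079030; u=3/4·(-0.575025)+1/4·(-4.202839)+3/4·0.079030≈-1.422706; next y=1/5·(-0.424975)+1/4·(-1.422706)≈-0.440672
n=6: y≈-0.440672, sp=-1, e=sp−y≈-0.559328; I≈-4.762167, D=e−e_prev≈0.015696; u=3/4·(-0.559328)+1/4·(-4.762167)+3/4·0.015696≈-1.598266; next y=1/5·(-0.440672)+1/4·(-1.598266)≈-0.487701
n=7: y≈-0.487701, sp=-1, e=sp−y≈-0.512299; I≈-5.274466, D=e−e_prev≈0.047029; u=3/4·(-0.512299)+1/4·(-5.274466)+3/4·0.047029≈-1.667569; next y=1/5·(-0.487701)+1/4·(-1.667569)≈-0.514432
n=8: y≈-0.514432, sp=-1, e=sp−y≈-0.485568; I≈-5.760034, D=e−e_prev≈0.026732; u=3/4·(-0.485568)+1/4·(-5.760034)+3/4·0.026732≈-1.784135; next y=1/5·(-0.514432)+1/4·(-1.784135)≈-0.548920
n=9: y≈-0.548920, sp=-1, e=sp−y≈-0.451080; I≈-6.211114, D=e−e_prev≈0.034488; u=3/4·(-0.451080)+1/4·(-6.211114)+3/4·0.034488≈-1.865222; next y=1/5·(-0.548920)+1/4·(-1.865222)≈-0.576090
n=10: y≈-0.576090, sp=-1, e=sp−y≈-0.423910; I≈-6.635024, D=e−e_prev≈0.027169; u=3/4·(-0.423910)+1/4·(-6.635024)+3/4·0.027169≈-1.956312; next y=1/5·(-0.576090)+1/4·(-1.956312)≈-0.604296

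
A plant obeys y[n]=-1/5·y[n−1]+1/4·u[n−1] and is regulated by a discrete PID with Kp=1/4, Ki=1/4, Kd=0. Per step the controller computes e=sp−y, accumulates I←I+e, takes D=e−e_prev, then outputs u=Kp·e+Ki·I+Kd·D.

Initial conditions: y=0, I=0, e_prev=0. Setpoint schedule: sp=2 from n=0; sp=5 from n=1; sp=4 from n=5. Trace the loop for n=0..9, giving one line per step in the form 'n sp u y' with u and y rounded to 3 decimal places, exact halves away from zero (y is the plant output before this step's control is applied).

0 2 1.000 0.000
1 5 2.875 0.250
2 5 3.853 0.669
3 5 4.856 0.830
4 5 5.789 1.048
5 4 6.182 1.238
6 4 6.843 1.298
7 4 7.442 1.451
8 4 8.019 1.570
9 4 8.566 1.691

(exact arithmetic carried between steps; '≈' marks a value shown rounded to 6 d.p. or computed from one; I and e_prev carry over from the previous line; the table rounds u and y to 3 d.p., halves away from zero)
n=0: y=0, sp=2, e=sp−y=2; I=2, D=e−e_prev=2; u=1/4·2+1/4·2+0·2=1; next y=-1/5·0+1/4·1=0.25
n=1: y=0.25, sp=5, e=sp−y=4.75; I=6.75, D=e−e_prev=2.75; u=1/4·4.75+1/4·6.75+0·2.75=2.875; next y=-1/5·0.25+1/4·2.875=0.66875
n=2: y=0.66875, sp=5, e=sp−y=4.33125; I=11.08125, D=e−e_prev=-0.41875; u=1/4·4.33125+1/4·11.08125+0·(-0.41875)=3.853125; next y=-1/5·0.66875+1/4·3.853125≈0.829531
n=3: y≈0.829531, sp=5, e=sp−y≈4.170469; I≈15.251719, D=e−e_prev≈-0.160781; u=1/4·4.170469+1/4·15.251719+0·(-0.160781)≈4.855547; next y=-1/5·0.829531+1/4·4.855547≈1.047980
n=4: y≈1.047980, sp=5, e=sp−y≈3.952020; I≈19.203738, D=e−e_prev≈-0.218449; u=1/4·3.952020+1/4·19.203738+0·(-0.218449)≈5.788939; next y=-1/5·1.047980+1/4·5.788939≈1.237639
n=5: y≈1.237639, sp=4, e=sp−y≈2.762361; I≈21.966100, D=e−e_prev≈-1.189658; u=1/4·2.762361+1/4·21.966100+0·(-1.189658)≈6.182115; next y=-1/5·1.237639+1/4·6.182115≈1.298001
n=6: y≈1.298001, sp=4, e=sp−y≈2.701999; I≈24.668098, D=e−e_prev≈-0.060362; u=1/4·2.701999+1/4·24.668098+0·(-0.060362)≈6.842524; next y=-1/5·1.298001+1/4·6.842524≈1.451031
n=7: y≈1.451031, sp=4, e=sp−y≈2.548969; I≈27.217068, D=e−e_prev≈-0.153030; u=1/4·2.548969+1/4·27.217068+0·(-0.153030)≈7.441509; next y=-1/5·1.451031+1/4·7.441509≈1.570171
n=8: y≈1.570171, sp=4, e=sp−y≈2.429829; I≈29.646896, D=e−e_prev≈-0.119140; u=1/4·2.429829+1/4·29.646896+0·(-0.119140)≈8.019181; next y=-1/5·1.570171+1/4·8.019181≈1.690761
n=9: y≈1.690761, sp=4, e=sp−y≈2.309239; I≈31.956135, D=e−e_prev≈-0.120590; u=1/4·2.309239+1/4·31.956135+0·(-0.120590)≈8.566344; next y=-1/5·1.690761+1/4·8.566344≈1.803434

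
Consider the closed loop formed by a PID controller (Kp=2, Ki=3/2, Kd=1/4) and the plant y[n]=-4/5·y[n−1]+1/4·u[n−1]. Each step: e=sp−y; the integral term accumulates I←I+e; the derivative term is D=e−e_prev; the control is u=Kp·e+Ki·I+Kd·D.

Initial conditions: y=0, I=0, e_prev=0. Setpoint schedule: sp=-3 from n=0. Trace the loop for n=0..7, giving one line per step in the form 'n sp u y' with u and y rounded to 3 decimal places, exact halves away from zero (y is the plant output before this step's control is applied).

(exact arithmetic carried between steps; '≈' marks a value shown rounded to 6 d.p. or computed from one; I and e_prev carry over from the previous line; the table rounds u and y to 3 d.p., halves away from zero)
n=0: y=0, sp=-3, e=sp−y=-3; I=-3, D=e−e_prev=-3; u=2·(-3)+3/2·(-3)+1/4·(-3)=-11.25; next y=-4/5·0+1/4·(-11.25)=-2.8125
n=1: y=-2.8125, sp=-3, e=sp−y=-0.1875; I=-3.1875, D=e−e_prev=2.8125; u=2·(-0.1875)+3/2·(-3.1875)+1/4·2.8125=-4.453125; next y=-4/5·(-2.8125)+1/4·(-4.453125)≈1.136719
n=2: y≈1.136719, sp=-3, e=sp−y≈-4.136719; I≈-7.324219, D=e−e_prev≈-3.949219; u=2·(-4.136719)+3/2·(-7.324219)+1/4·(-3.949219)≈-20.247070; next y=-4/5·1.136719+1/4·(-20.247070)≈-5.971143
n=3: y≈-5.971143, sp=-3, e=sp−y≈2.971143; I≈-4.353076, D=e−e_prev≈7.107861; u=2·2.971143+3/2·(-4.353076)+1/4·7.107861≈1.189636; next y=-4/5·(-5.971143)+1/4·1.189636≈5.074323
n=4: y≈5.074323, sp=-3, e=sp−y≈-8.074323; I≈-12.427399, D=e−e_prev≈-11.045466; u=2·(-8.074323)+3/2·(-12.427399)+1/4·(-11.045466)≈-37.551112; next y=-4/5·5.074323+1/4·(-37.551112)≈-13.447236
n=5: y≈-13.447236, sp=-3, e=sp−y≈10.447236; I≈-1.980163, D=e−e_prev≈18.521560; u=2·10.447236+3/2·(-1.980163)+1/4·18.521560≈22.554618; next y=-4/5·(-13.447236)+1/4·22.554618≈16.396444
n=6: y≈16.396444, sp=-3, e=sp−y≈-19.396444; I≈-21.376607, D=e−e_prev≈-29.843680; u=2·(-19.396444)+3/2·(-21.376607)+1/4·(-29.843680)≈-78.318717; next y=-4/5·16.396444+1/4·(-78.318717)≈-32.696834
n=7: y≈-32.696834, sp=-3, e=sp−y≈29.696834; I≈8.320228, D=e−e_prev≈49.093278; u=2·29.696834+3/2·8.320228+1/4·49.093278≈84.147330; next y=-4/5·(-32.696834)+1/4·84.147330≈47.194300

0 -3 -11.250 0.000
1 -3 -4.453 -2.813
2 -3 -20.247 1.137
3 -3 1.190 -5.971
4 -3 -37.551 5.074
5 -3 22.555 -13.447
6 -3 -78.319 16.396
7 -3 84.147 -32.697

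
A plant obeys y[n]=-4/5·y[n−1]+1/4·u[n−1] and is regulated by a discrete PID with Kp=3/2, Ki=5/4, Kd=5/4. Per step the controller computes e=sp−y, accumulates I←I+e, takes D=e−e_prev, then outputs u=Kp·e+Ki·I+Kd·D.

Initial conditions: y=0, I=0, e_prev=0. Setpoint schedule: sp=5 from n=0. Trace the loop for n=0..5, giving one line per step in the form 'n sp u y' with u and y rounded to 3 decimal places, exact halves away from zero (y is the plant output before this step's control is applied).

(exact arithmetic carried between steps; '≈' marks a value shown rounded to 6 d.p. or computed from one; I and e_prev carry over from the previous line; the table rounds u and y to 3 d.p., halves away from zero)
n=0: y=0, sp=5, e=sp−y=5; I=5, D=e−e_prev=5; u=3/2·5+5/4·5+5/4·5=20; next y=-4/5·0+1/4·20=5
n=1: y=5, sp=5, e=sp−y=0; I=5, D=e−e_prev=-5; u=3/2·0+5/4·5+5/4·(-5)=0; next y=-4/5·5+1/4·0=-4
n=2: y=-4, sp=5, e=sp−y=9; I=14, D=e−e_prev=9; u=3/2·9+5/4·14+5/4·9=42.25; next y=-4/5·(-4)+1/4·42.25=13.7625
n=3: y=13.7625, sp=5, e=sp−y=-8.7625; I=5.2375, D=e−e_prev=-17.7625; u=3/2·(-8.7625)+5/4·5.2375+5/4·(-17.7625)=-28.8; next y=-4/5·13.7625+1/4·(-28.8)=-18.21
n=4: y=-18.21, sp=5, e=sp−y=23.21; I=28.4475, D=e−e_prev=31.9725; u=3/2·23.21+5/4·28.4475+5/4·31.9725=110.34; next y=-4/5·(-18.21)+1/4·110.34=42.153
n=5: y=42.153, sp=5, e=sp−y=-37.153; I=-8.7055, D=e−e_prev=-60.363; u=3/2·(-37.153)+5/4·(-8.7055)+5/4·(-60.363)=-142.065125; next y=-4/5·42.153+1/4·(-142.065125)≈-69.238681

0 5 20.000 0.000
1 5 0.000 5.000
2 5 42.250 -4.000
3 5 -28.800 13.763
4 5 110.340 -18.210
5 5 -142.065 42.153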